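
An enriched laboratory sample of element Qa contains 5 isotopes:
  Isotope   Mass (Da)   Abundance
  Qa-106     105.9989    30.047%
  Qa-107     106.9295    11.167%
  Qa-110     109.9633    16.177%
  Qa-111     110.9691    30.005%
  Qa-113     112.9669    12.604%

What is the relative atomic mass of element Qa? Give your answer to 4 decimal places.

109.1137 Da

The abundance-weighted mean is 0.30047 × 105.9989 + 0.11167 × 106.9295 + 0.16177 × 109.9633 + 0.30005 × 110.9691 + 0.12604 × 112.9669
= 31.84949 + 11.94082 + 17.78876 + 33.29628 + 14.23835 = 109.11370 Da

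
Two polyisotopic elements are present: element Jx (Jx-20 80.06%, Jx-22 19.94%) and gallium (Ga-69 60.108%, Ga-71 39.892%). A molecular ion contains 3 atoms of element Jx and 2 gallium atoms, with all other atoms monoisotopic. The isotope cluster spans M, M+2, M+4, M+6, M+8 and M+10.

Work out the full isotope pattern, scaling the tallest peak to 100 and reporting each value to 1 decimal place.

48.2 : 100.0 : 78.0 : 28.5 : 4.9 : 0.3

Element Jx pattern (n=3): 0.51315286 : 0.38342249 : 0.09549643 : 0.00792822
Gallium pattern (n=2): 0.36129717 : 0.47956567 : 0.15913717
Convolve the two distributions (both contribute in 2-u steps):
  M: 0.51315286×0.36129717 = 0.185401
  M+2: 0.51315286×0.47956567 + 0.38342249×0.36129717 = 0.384620
  M+4: 0.51315286×0.15913717 + 0.38342249×0.47956567 + 0.09549643×0.36129717 = 0.300041
  M+6: 0.38342249×0.15913717 + 0.09549643×0.47956567 + 0.00792822×0.36129717 = 0.109678
  M+8: 0.09549643×0.15913717 + 0.00792822×0.47956567 = 0.018999
  M+10: 0.00792822×0.15913717 = 0.001262
Scale to base peak (0.384620) = 100: 48.2 : 100.0 : 78.0 : 28.5 : 4.9 : 0.3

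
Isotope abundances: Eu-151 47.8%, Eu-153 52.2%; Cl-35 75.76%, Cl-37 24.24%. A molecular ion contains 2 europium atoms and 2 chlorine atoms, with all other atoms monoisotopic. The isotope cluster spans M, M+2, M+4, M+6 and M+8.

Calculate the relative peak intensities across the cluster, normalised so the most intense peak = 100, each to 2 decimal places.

35.41 : 100.00 : 95.35 : 34.94 : 4.32

Europium pattern (n=2): 0.228484 : 0.499032 : 0.272484
Chlorine pattern (n=2): 0.57395776 : 0.36728448 : 0.05875776
Convolve the two distributions (both contribute in 2-u steps):
  M: 0.228484×0.57395776 = 0.131140
  M+2: 0.228484×0.36728448 + 0.499032×0.57395776 = 0.370342
  M+4: 0.228484×0.05875776 + 0.499032×0.36728448 + 0.272484×0.57395776 = 0.353106
  M+6: 0.499032×0.05875776 + 0.272484×0.36728448 = 0.129401
  M+8: 0.272484×0.05875776 = 0.016011
Scale to base peak (0.370342) = 100: 35.41 : 100.00 : 95.35 : 34.94 : 4.32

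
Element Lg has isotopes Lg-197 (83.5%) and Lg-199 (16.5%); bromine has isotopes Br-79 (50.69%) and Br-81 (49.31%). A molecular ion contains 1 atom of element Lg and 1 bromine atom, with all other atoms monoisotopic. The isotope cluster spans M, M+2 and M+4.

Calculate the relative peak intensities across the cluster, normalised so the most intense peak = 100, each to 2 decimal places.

85.44 : 100.00 : 16.42

Element Lg pattern (n=1): 0.8350 : 0.1650
Bromine pattern (n=1): 0.5069 : 0.4931
Convolve the two distributions (both contribute in 2-u steps):
  M: 0.8350×0.5069 = 0.423262
  M+2: 0.8350×0.4931 + 0.1650×0.5069 = 0.495377
  M+4: 0.1650×0.4931 = 0.081362
Scale to base peak (0.495377) = 100: 85.44 : 100.00 : 16.42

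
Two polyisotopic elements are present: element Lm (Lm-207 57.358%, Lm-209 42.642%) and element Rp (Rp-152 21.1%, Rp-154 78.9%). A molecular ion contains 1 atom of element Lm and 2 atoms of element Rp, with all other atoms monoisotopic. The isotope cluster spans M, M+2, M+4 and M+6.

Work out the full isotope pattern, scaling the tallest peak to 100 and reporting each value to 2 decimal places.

Element Lm pattern (n=1): 0.57358 : 0.42642
Element Rp pattern (n=2): 0.044521 : 0.332958 : 0.622521
Convolve the two distributions (both contribute in 2-u steps):
  M: 0.57358×0.044521 = 0.025536
  M+2: 0.57358×0.332958 + 0.42642×0.044521 = 0.209963
  M+4: 0.57358×0.622521 + 0.42642×0.332958 = 0.499046
  M+6: 0.42642×0.622521 = 0.265455
Scale to base peak (0.499046) = 100: 5.12 : 42.07 : 100.00 : 53.19

5.12 : 42.07 : 100.00 : 53.19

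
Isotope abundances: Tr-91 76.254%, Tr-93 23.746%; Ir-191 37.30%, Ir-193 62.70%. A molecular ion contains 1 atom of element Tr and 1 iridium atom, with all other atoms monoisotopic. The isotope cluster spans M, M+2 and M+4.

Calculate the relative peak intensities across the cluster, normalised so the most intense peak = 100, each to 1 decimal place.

Element Tr pattern (n=1): 0.76254 : 0.23746
Iridium pattern (n=1): 0.3730 : 0.6270
Convolve the two distributions (both contribute in 2-u steps):
  M: 0.76254×0.3730 = 0.284427
  M+2: 0.76254×0.6270 + 0.23746×0.3730 = 0.566685
  M+4: 0.23746×0.6270 = 0.148887
Scale to base peak (0.566685) = 100: 50.2 : 100.0 : 26.3

50.2 : 100.0 : 26.3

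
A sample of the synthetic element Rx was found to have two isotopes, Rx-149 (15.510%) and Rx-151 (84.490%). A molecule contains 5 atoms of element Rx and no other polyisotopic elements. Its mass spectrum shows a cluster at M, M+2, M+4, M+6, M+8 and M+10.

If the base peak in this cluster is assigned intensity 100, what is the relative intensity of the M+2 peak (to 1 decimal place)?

Term probabilities: M 0.0001, M+2 0.0024, M+4 0.0266, M+6 0.1451, M+8 0.3952, M+10 0.4306. Base peak = M+10.
P(M+10) = C(5,5) × 0.15510^0 × 0.84490^5 = 1 × 1.0000 × 0.43055293 = 0.430553 (base)
P(M+2) = C(5,1) × 0.15510^4 × 0.84490^1 = 5 × 0.00057869 × 0.8449 = 0.002445
Relative intensity = 0.002445 / 0.430553 × 100 = 0.6

0.6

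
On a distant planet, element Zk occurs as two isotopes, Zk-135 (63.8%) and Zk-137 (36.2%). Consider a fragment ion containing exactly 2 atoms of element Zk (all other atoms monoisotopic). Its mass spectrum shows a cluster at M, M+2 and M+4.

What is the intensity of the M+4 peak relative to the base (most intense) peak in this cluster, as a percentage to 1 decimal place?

28.4%

(0.638 + 0.362)^2 gives M 0.4070, M+2 0.4619, M+4 0.1310; the largest is M+2.
P(M+2) = C(2,1) × 0.638^1 × 0.362^1 = 2 × 0.6380 × 0.3620 = 0.461912 (base)
P(M+4) = C(2,2) × 0.638^0 × 0.362^2 = 1 × 1.0000 × 0.131044 = 0.131044
Relative intensity = 0.131044 / 0.461912 × 100 = 28.4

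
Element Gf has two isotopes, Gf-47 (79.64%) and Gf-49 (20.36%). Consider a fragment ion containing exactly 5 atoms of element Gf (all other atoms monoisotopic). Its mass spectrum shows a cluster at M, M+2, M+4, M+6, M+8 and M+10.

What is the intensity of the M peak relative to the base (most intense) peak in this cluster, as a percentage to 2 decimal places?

78.23%

(0.7964 + 0.2036)^5 gives M 0.3204, M+2 0.4095, M+4 0.2094, M+6 0.0535, M+8 0.0068, M+10 0.0003; the largest is M+2.
P(M+2) = C(5,1) × 0.7964^4 × 0.2036^1 = 5 × 0.40227682 × 0.2036 = 0.409518 (base)
P(M) = C(5,0) × 0.7964^5 × 0.2036^0 = 1 × 0.32037326 × 1.0000 = 0.320373
Relative intensity = 0.320373 / 0.409518 × 100 = 78.23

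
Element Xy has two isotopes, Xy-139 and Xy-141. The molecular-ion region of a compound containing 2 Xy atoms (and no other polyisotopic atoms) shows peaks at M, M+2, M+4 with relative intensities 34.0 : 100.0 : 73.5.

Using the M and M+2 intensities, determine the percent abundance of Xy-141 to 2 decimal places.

If p is the fraction of Xy that is Xy-139, then I(M+2)/I(M) = [C(2,1)·p^1·(1−p)] / p^2 = 2·(1−p)/p = 100.0/34.0 = 2.9412
(1−p)/p = 2.9412/2 = 1.4706  ⇒  p = 1/(1 + 1.4706) = 0.4048
Xy-139: 40.48%, Xy-141: 59.52%.

59.52%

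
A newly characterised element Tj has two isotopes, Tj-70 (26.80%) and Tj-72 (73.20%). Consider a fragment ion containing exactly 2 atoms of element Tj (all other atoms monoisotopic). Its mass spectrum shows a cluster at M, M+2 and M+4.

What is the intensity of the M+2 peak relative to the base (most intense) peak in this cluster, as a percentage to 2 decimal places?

73.22%

(0.2680 + 0.7320)^2 gives M 0.0718, M+2 0.3924, M+4 0.5358; the largest is M+4.
P(M+4) = C(2,2) × 0.2680^0 × 0.7320^2 = 1 × 1.0000 × 0.535824 = 0.535824 (base)
P(M+2) = C(2,1) × 0.2680^1 × 0.7320^1 = 2 × 0.2680 × 0.7320 = 0.392352
Relative intensity = 0.392352 / 0.535824 × 100 = 73.22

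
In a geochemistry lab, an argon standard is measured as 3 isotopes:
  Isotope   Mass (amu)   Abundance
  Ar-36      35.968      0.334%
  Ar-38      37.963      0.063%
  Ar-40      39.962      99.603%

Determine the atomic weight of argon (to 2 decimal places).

39.95 amu

Average mass = Σ (abundance × isotope mass) = 0.00334 × 35.968 + 0.00063 × 37.963 + 0.99603 × 39.962
= 0.1201 + 0.0239 + 39.8034 = 39.9474 amu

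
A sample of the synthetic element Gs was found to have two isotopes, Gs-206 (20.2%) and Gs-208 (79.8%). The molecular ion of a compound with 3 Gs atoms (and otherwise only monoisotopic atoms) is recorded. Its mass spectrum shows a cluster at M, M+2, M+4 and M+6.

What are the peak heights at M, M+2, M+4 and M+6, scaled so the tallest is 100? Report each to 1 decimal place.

Each Gs atom is independently Gs-206 (p = 0.202) or Gs-208 (q = 0.798); the cluster is the binomial expansion (p + q)^3.
P(M) = 0.202^3 = 0.008242
P(M+2) = 3 × 0.202^2 × 0.798^1 = 0.097685
P(M+4) = 3 × 0.202^1 × 0.798^2 = 0.385903
P(M+6) = 0.798^3 = 0.508170
The M+6 peak is largest (0.508170); scaling to 100 gives 1.6 : 19.2 : 75.9 : 100.0.

1.6 : 19.2 : 75.9 : 100.0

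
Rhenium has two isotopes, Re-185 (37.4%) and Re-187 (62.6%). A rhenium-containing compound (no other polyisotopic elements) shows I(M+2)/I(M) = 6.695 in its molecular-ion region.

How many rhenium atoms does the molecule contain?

4

The M+2/M ratio from n Re atoms is n · q/p = n · 0.626/0.374.
n = 6.695 × 0.374/0.626 = 4.00 ≈ 4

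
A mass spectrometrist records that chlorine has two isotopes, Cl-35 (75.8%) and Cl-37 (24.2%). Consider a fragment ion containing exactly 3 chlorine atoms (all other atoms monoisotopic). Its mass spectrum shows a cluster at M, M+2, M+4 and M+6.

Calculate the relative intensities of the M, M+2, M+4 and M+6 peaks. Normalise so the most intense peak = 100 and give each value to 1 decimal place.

100.0 : 95.8 : 30.6 : 3.3

The 3 Cl atoms are independent, so intensities follow the terms of (0.758 + 0.242)^3.
P(M) = 0.758^3 = 0.435520
P(M+2) = 3 × 0.758^2 × 0.242^1 = 0.417133
P(M+4) = 3 × 0.758^1 × 0.242^2 = 0.133175
P(M+6) = 0.242^3 = 0.014172
The M peak is largest (0.435520); scaling to 100 gives 100.0 : 95.8 : 30.6 : 3.3.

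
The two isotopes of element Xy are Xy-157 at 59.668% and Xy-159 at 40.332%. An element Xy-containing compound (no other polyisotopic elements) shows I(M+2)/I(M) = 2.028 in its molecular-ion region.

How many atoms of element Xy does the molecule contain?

3

The M+2/M ratio from n Xy atoms is n · q/p = n · 0.40332/0.59668.
n = 2.028 × 0.59668/0.40332 = 3.00 ≈ 3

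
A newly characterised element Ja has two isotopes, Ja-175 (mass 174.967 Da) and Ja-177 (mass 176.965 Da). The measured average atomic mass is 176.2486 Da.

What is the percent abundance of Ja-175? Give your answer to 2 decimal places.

35.86%

With x = fraction of Ja-175 (so Ja-177 is 1 − x):
174.967·x + 176.965·(1 − x) = 176.2486
(174.967 − 176.965)·x = 176.2486 − 176.965
x = -0.7164 / -1.998 = 0.35856 → 35.86% Ja-175, 64.14% Ja-177.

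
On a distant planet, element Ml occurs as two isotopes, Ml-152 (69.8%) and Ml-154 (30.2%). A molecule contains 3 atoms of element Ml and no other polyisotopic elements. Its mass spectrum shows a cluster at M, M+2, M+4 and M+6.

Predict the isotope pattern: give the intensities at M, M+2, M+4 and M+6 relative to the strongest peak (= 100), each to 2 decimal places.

The 3 Ml atoms are independent, so intensities follow the terms of (0.698 + 0.302)^3.
P(M) = 0.698^3 = 0.340068
P(M+2) = 3 × 0.698^2 × 0.302^1 = 0.441407
P(M+4) = 3 × 0.698^1 × 0.302^2 = 0.190981
P(M+6) = 0.302^3 = 0.027544
The M+2 peak is largest (0.441407); scaling to 100 gives 77.04 : 100.00 : 43.27 : 6.24.

77.04 : 100.00 : 43.27 : 6.24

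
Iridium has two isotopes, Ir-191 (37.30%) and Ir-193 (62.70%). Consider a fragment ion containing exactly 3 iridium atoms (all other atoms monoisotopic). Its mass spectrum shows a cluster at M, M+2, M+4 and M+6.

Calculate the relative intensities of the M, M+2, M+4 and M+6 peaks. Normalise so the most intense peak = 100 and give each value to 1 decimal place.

Each Ir atom is independently Ir-191 (p = 0.3730) or Ir-193 (q = 0.6270); the cluster is the binomial expansion (p + q)^3.
P(M) = 0.3730^3 = 0.051895
P(M+2) = 3 × 0.3730^2 × 0.6270^1 = 0.261702
P(M+4) = 3 × 0.3730^1 × 0.6270^2 = 0.439911
P(M+6) = 0.6270^3 = 0.246492
The M+4 peak is largest (0.439911); scaling to 100 gives 11.8 : 59.5 : 100.0 : 56.0.

11.8 : 59.5 : 100.0 : 56.0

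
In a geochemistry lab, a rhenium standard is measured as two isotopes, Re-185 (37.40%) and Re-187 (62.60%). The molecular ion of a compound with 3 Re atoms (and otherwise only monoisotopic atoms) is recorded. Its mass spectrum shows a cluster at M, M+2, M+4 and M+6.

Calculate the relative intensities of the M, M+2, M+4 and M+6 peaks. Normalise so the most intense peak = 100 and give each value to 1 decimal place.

The 3 Re atoms are independent, so intensities follow the terms of (0.3740 + 0.6260)^3.
P(M) = 0.3740^3 = 0.052314
P(M+2) = 3 × 0.3740^2 × 0.6260^1 = 0.262687
P(M+4) = 3 × 0.3740^1 × 0.6260^2 = 0.439685
P(M+6) = 0.6260^3 = 0.245314
The M+4 peak is largest (0.439685); scaling to 100 gives 11.9 : 59.7 : 100.0 : 55.8.

11.9 : 59.7 : 100.0 : 55.8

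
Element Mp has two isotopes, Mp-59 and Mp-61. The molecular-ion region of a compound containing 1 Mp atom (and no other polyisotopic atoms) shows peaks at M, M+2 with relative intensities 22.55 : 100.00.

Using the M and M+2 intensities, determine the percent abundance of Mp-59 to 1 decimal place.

18.4%

If p is the fraction of Mp that is Mp-59, then I(M+2)/I(M) = [C(1,1)·p^0·(1−p)] / p^1 = 1·(1−p)/p = 100.00/22.55 = 4.4346
(1−p)/p = 4.4346/1 = 4.4346  ⇒  p = 1/(1 + 4.4346) = 0.1840
Mp-59: 18.4%, Mp-61: 81.6%.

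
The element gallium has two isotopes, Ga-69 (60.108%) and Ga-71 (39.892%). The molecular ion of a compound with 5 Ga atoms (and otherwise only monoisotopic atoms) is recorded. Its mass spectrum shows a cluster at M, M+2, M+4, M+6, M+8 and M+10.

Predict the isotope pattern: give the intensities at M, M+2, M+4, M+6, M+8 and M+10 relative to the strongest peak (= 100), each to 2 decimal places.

Each Ga atom is independently Ga-69 (p = 0.60108) or Ga-71 (q = 0.39892); the cluster is the binomial expansion (p + q)^5.
P(M) = 0.60108^5 = 0.078462
P(M+2) = 5 × 0.60108^4 × 0.39892^1 = 0.260366
P(M+4) = 10 × 0.60108^3 × 0.39892^2 = 0.345596
P(M+6) = 10 × 0.60108^2 × 0.39892^3 = 0.229362
P(M+8) = 5 × 0.60108^1 × 0.39892^4 = 0.076111
P(M+10) = 0.39892^5 = 0.010103
The M+4 peak is largest (0.345596); scaling to 100 gives 22.70 : 75.34 : 100.00 : 66.37 : 22.02 : 2.92.

22.70 : 75.34 : 100.00 : 66.37 : 22.02 : 2.92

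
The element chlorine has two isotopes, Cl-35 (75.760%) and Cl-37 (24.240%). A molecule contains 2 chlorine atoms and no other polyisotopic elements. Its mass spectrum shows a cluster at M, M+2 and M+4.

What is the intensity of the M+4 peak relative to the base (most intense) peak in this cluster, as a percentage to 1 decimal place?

Binomial terms of (0.75760 + 0.24240)^2: M 0.5740, M+2 0.3673, M+4 0.0588 → M is the base peak.
P(M) = C(2,0) × 0.75760^2 × 0.24240^0 = 1 × 0.57395776 × 1.0000 = 0.573958 (base)
P(M+4) = C(2,2) × 0.75760^0 × 0.24240^2 = 1 × 1.0000 × 0.05875776 = 0.058758
Relative intensity = 0.058758 / 0.573958 × 100 = 10.2

10.2%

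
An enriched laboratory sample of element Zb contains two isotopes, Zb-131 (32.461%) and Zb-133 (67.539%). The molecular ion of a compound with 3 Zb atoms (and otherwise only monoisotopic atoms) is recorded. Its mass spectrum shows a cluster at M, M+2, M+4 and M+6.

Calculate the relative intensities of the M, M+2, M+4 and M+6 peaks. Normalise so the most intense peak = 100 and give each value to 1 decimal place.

Expanding (0.32461 + 0.67539)^3:
P(M) = 0.32461^3 = 0.034205
P(M+2) = 3 × 0.32461^2 × 0.67539^1 = 0.213501
P(M+4) = 3 × 0.32461^1 × 0.67539^2 = 0.444214
P(M+6) = 0.67539^3 = 0.308080
The M+4 peak is largest (0.444214); scaling to 100 gives 7.7 : 48.1 : 100.0 : 69.4.

7.7 : 48.1 : 100.0 : 69.4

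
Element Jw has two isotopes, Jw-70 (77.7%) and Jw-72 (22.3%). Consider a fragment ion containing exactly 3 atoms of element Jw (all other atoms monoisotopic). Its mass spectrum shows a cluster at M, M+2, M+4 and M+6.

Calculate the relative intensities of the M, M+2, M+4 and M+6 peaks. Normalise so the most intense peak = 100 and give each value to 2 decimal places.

The 3 Jw atoms are independent, so intensities follow the terms of (0.777 + 0.223)^3.
P(M) = 0.777^3 = 0.469097
P(M+2) = 3 × 0.777^2 × 0.223^1 = 0.403895
P(M+4) = 3 × 0.777^1 × 0.223^2 = 0.115918
P(M+6) = 0.223^3 = 0.011090
The M peak is largest (0.469097); scaling to 100 gives 100.00 : 86.10 : 24.71 : 2.36.

100.00 : 86.10 : 24.71 : 2.36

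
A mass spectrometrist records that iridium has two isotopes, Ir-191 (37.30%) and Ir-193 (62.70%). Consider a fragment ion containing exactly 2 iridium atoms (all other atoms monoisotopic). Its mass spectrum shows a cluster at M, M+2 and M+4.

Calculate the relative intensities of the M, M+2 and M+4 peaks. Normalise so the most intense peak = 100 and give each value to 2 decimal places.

Expanding (0.3730 + 0.6270)^2:
P(M) = 0.3730^2 = 0.139129
P(M+2) = 2 × 0.3730^1 × 0.6270^1 = 0.467742
P(M+4) = 0.6270^2 = 0.393129
The M+2 peak is largest (0.467742); scaling to 100 gives 29.74 : 100.00 : 84.05.

29.74 : 100.00 : 84.05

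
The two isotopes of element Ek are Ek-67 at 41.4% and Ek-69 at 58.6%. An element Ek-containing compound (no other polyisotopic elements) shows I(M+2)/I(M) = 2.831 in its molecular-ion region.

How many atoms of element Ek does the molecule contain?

2

With n Ek atoms, P(M+2)/P(M) = C(n,1)·p^(n−1)q / p^n = n·q/p = n · 0.586/0.414.
n = 2.831 × 0.414/0.586 = 2.00 ≈ 2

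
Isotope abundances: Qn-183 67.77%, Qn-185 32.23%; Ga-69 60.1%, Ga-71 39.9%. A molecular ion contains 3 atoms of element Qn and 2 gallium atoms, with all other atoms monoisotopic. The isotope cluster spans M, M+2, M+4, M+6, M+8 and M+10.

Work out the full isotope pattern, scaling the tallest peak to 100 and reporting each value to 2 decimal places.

Element Qn pattern (n=3): 0.31125222 : 0.44407521 : 0.21119292 : 0.03347965
Gallium pattern (n=2): 0.361201 : 0.479598 : 0.159201
Convolve the two distributions (both contribute in 2-u steps):
  M: 0.31125222×0.361201 = 0.112425
  M+2: 0.31125222×0.479598 + 0.44407521×0.361201 = 0.309676
  M+4: 0.31125222×0.159201 + 0.44407521×0.479598 + 0.21119292×0.361201 = 0.338812
  M+6: 0.44407521×0.159201 + 0.21119292×0.479598 + 0.03347965×0.361201 = 0.184078
  M+8: 0.21119292×0.159201 + 0.03347965×0.479598 = 0.049679
  M+10: 0.03347965×0.159201 = 0.005330
Scale to base peak (0.338812) = 100: 33.18 : 91.40 : 100.00 : 54.33 : 14.66 : 1.57

33.18 : 91.40 : 100.00 : 54.33 : 14.66 : 1.57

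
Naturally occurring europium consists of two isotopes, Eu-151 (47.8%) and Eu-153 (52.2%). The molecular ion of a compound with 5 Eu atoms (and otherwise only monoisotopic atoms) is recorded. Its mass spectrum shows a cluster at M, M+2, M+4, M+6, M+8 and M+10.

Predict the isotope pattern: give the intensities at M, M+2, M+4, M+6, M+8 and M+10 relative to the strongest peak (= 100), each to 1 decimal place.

Each Eu atom is independently Eu-151 (p = 0.478) or Eu-153 (q = 0.522); the cluster is the binomial expansion (p + q)^5.
P(M) = 0.478^5 = 0.024954
P(M+2) = 5 × 0.478^4 × 0.522^1 = 0.136255
P(M+4) = 10 × 0.478^3 × 0.522^2 = 0.297594
P(M+6) = 10 × 0.478^2 × 0.522^3 = 0.324988
P(M+8) = 5 × 0.478^1 × 0.522^4 = 0.177452
P(M+10) = 0.522^5 = 0.038757
The M+6 peak is largest (0.324988); scaling to 100 gives 7.7 : 41.9 : 91.6 : 100.0 : 54.6 : 11.9.

7.7 : 41.9 : 91.6 : 100.0 : 54.6 : 11.9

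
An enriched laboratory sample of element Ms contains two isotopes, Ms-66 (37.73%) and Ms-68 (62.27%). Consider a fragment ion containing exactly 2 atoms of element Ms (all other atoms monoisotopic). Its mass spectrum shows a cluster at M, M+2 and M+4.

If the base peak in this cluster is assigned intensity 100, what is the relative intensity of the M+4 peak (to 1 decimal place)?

Binomial terms of (0.3773 + 0.6227)^2: M 0.1424, M+2 0.4699, M+4 0.3878 → M+2 is the base peak.
P(M+2) = C(2,1) × 0.3773^1 × 0.6227^1 = 2 × 0.3773 × 0.6227 = 0.469889 (base)
P(M+4) = C(2,2) × 0.3773^0 × 0.6227^2 = 1 × 1.0000 × 0.38775529 = 0.387755
Relative intensity = 0.387755 / 0.469889 × 100 = 82.5

82.5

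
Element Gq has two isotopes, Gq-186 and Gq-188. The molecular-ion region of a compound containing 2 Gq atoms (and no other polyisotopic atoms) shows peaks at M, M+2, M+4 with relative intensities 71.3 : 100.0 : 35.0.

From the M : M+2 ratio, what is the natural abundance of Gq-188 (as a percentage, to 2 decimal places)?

If p is the fraction of Gq that is Gq-186, then I(M+2)/I(M) = [C(2,1)·p^1·(1−p)] / p^2 = 2·(1−p)/p = 100.0/71.3 = 1.4025
(1−p)/p = 1.4025/2 = 0.7013  ⇒  p = 1/(1 + 0.7013) = 0.5878
Gq-186: 58.78%, Gq-188: 41.22%.

41.22%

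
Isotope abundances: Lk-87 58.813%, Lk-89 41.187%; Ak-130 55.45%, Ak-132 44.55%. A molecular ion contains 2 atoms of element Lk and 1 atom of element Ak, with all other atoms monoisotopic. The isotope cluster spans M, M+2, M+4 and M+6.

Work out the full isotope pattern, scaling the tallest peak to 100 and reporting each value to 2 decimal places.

45.37 : 100.00 : 73.31 : 17.88

Element Lk pattern (n=2): 0.3458969 : 0.48446621 : 0.1696369
Element Ak pattern (n=1): 0.5545 : 0.4455
Convolve the two distributions (both contribute in 2-u steps):
  M: 0.3458969×0.5545 = 0.191800
  M+2: 0.3458969×0.4455 + 0.48446621×0.5545 = 0.422734
  M+4: 0.48446621×0.4455 + 0.1696369×0.5545 = 0.309893
  M+6: 0.1696369×0.4455 = 0.075573
Scale to base peak (0.422734) = 100: 45.37 : 100.00 : 73.31 : 17.88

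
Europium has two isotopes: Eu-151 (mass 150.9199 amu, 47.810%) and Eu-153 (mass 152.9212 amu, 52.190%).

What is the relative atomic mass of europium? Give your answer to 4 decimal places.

151.9644 amu

Ar = Σ fᵢ·mᵢ = 0.47810 × 150.9199 + 0.52190 × 152.9212
= 72.15480 + 79.80957 = 151.96437 amu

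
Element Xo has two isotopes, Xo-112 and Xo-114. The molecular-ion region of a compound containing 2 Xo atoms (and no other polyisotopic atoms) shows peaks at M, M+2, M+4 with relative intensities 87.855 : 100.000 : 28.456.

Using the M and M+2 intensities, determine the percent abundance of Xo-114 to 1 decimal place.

36.3%

Write p for the Xo-112 fraction. I(M+2)/I(M) = [C(2,1)·p^1·(1−p)] / p^2 = 2·(1−p)/p = 100.000/87.855 = 1.1382
(1−p)/p = 1.1382/2 = 0.5691  ⇒  p = 1/(1 + 0.5691) = 0.6373
Xo-112: 63.7%, Xo-114: 36.3%.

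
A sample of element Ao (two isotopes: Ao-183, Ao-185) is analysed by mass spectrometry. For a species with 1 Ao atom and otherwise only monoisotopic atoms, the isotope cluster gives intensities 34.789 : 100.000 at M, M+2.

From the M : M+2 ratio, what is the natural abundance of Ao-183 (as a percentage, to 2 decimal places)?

25.81%

If p is the fraction of Ao that is Ao-183, then I(M+2)/I(M) = [C(1,1)·p^0·(1−p)] / p^1 = 1·(1−p)/p = 100.000/34.789 = 2.8745
(1−p)/p = 2.8745/1 = 2.8745  ⇒  p = 1/(1 + 2.8745) = 0.2581
Ao-183: 25.81%, Ao-185: 74.19%.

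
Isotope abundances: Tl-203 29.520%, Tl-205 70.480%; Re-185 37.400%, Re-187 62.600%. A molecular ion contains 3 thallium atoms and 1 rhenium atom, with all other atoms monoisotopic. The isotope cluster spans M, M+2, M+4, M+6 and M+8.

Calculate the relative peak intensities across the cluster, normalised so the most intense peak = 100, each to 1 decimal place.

2.4 : 20.9 : 68.9 : 100.0 : 53.9

Thallium pattern (n=3): 0.02572463 : 0.18425524 : 0.43991564 : 0.35010449
Rhenium pattern (n=1): 0.3740 : 0.6260
Convolve the two distributions (both contribute in 2-u steps):
  M: 0.02572463×0.3740 = 0.009621
  M+2: 0.02572463×0.6260 + 0.18425524×0.3740 = 0.085015
  M+4: 0.18425524×0.6260 + 0.43991564×0.3740 = 0.279872
  M+6: 0.43991564×0.6260 + 0.35010449×0.3740 = 0.406326
  M+8: 0.35010449×0.6260 = 0.219165
Scale to base peak (0.406326) = 100: 2.4 : 20.9 : 68.9 : 100.0 : 53.9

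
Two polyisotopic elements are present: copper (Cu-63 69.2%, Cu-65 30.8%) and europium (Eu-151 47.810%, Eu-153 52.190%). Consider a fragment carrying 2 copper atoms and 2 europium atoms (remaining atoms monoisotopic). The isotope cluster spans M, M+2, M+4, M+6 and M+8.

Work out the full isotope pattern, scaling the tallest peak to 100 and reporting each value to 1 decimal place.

Copper pattern (n=2): 0.478864 : 0.426272 : 0.094864
Europium pattern (n=2): 0.22857961 : 0.49904078 : 0.27237961
Convolve the two distributions (both contribute in 2-u steps):
  M: 0.478864×0.22857961 = 0.109459
  M+2: 0.478864×0.49904078 + 0.426272×0.22857961 = 0.336410
  M+4: 0.478864×0.27237961 + 0.426272×0.49904078 + 0.094864×0.22857961 = 0.364844
  M+6: 0.426272×0.27237961 + 0.094864×0.49904078 = 0.163449
  M+8: 0.094864×0.27237961 = 0.025839
Scale to base peak (0.364844) = 100: 30.0 : 92.2 : 100.0 : 44.8 : 7.1

30.0 : 92.2 : 100.0 : 44.8 : 7.1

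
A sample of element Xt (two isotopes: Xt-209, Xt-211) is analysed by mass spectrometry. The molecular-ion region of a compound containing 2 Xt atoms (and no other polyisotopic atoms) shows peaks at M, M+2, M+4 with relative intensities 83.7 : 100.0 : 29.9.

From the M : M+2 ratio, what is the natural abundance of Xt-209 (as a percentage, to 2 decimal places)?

62.60%

Let p = fractional abundance of Xt-209. I(M+2)/I(M) = [C(2,1)·p^1·(1−p)] / p^2 = 2·(1−p)/p = 100.0/83.7 = 1.1947
(1−p)/p = 1.1947/2 = 0.5974  ⇒  p = 1/(1 + 0.5974) = 0.6260
Xt-209: 62.60%, Xt-211: 37.40%.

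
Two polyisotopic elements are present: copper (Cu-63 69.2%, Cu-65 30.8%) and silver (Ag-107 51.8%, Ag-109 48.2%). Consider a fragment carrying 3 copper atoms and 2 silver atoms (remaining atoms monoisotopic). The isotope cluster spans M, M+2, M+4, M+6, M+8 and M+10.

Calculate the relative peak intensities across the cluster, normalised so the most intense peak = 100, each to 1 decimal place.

25.3 : 81.0 : 100.0 : 59.6 : 17.2 : 1.9

Copper pattern (n=3): 0.33137389 : 0.44247034 : 0.19693766 : 0.02921811
Silver pattern (n=2): 0.268324 : 0.499352 : 0.232324
Convolve the two distributions (both contribute in 2-u steps):
  M: 0.33137389×0.268324 = 0.088916
  M+2: 0.33137389×0.499352 + 0.44247034×0.268324 = 0.284198
  M+4: 0.33137389×0.232324 + 0.44247034×0.499352 + 0.19693766×0.268324 = 0.350778
  M+6: 0.44247034×0.232324 + 0.19693766×0.499352 + 0.02921811×0.268324 = 0.208978
  M+8: 0.19693766×0.232324 + 0.02921811×0.499352 = 0.060343
  M+10: 0.02921811×0.232324 = 0.006788
Scale to base peak (0.350778) = 100: 25.3 : 81.0 : 100.0 : 59.6 : 17.2 : 1.9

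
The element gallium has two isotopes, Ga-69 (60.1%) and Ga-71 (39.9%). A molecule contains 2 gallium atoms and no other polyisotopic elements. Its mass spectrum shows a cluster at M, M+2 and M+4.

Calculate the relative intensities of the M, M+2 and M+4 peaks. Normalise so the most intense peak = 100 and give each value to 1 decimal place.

75.3 : 100.0 : 33.2

Expanding (0.601 + 0.399)^2:
P(M) = 0.601^2 = 0.361201
P(M+2) = 2 × 0.601^1 × 0.399^1 = 0.479598
P(M+4) = 0.399^2 = 0.159201
The M+2 peak is largest (0.479598); scaling to 100 gives 75.3 : 100.0 : 33.2.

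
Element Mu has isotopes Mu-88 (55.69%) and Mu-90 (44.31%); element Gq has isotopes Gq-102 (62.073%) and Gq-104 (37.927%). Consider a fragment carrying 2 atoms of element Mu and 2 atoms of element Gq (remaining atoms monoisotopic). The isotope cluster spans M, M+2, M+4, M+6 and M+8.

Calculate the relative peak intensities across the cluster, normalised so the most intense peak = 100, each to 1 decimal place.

33.9 : 95.3 : 100.0 : 46.3 : 8.0

Element Mu pattern (n=2): 0.31013761 : 0.49352478 : 0.19633761
Element Gq pattern (n=2): 0.38530573 : 0.47084853 : 0.14384573
Convolve the two distributions (both contribute in 2-u steps):
  M: 0.31013761×0.38530573 = 0.119498
  M+2: 0.31013761×0.47084853 + 0.49352478×0.38530573 = 0.336186
  M+4: 0.31013761×0.14384573 + 0.49352478×0.47084853 + 0.19633761×0.38530573 = 0.352637
  M+6: 0.49352478×0.14384573 + 0.19633761×0.47084853 = 0.163437
  M+8: 0.19633761×0.14384573 = 0.028242
Scale to base peak (0.352637) = 100: 33.9 : 95.3 : 100.0 : 46.3 : 8.0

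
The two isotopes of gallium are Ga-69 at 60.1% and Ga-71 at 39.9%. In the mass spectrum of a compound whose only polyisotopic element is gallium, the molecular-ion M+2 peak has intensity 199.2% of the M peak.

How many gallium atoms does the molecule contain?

3

For n independent Ga atoms, I(M+2)/I(M) = n · (abundance Ga-71) / (abundance Ga-69) = n · 0.399/0.601.
n = 1.992 × 0.601/0.399 = 3.00 ≈ 3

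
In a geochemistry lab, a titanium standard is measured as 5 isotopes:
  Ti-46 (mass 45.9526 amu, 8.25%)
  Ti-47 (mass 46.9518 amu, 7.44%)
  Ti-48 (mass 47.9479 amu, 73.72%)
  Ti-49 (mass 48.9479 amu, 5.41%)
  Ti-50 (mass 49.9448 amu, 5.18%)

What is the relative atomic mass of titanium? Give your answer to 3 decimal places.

Average mass = Σ (abundance × isotope mass) = 0.0825 × 45.9526 + 0.0744 × 46.9518 + 0.7372 × 47.9479 + 0.0541 × 48.9479 + 0.0518 × 49.9448
= 3.79109 + 3.49321 + 35.34719 + 2.64808 + 2.58714 = 47.86671 amu

47.867 amu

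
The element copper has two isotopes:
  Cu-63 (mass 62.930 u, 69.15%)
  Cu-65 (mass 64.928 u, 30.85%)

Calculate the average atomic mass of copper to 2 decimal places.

63.55 u

Average mass = Σ (abundance × isotope mass) = 0.6915 × 62.930 + 0.3085 × 64.928
= 43.5161 + 20.0303 = 63.5464 u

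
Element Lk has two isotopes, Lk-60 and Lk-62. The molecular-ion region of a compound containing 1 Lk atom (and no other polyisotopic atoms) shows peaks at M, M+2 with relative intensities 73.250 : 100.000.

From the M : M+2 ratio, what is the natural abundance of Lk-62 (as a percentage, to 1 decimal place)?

If p is the fraction of Lk that is Lk-60, then I(M+2)/I(M) = [C(1,1)·p^0·(1−p)] / p^1 = 1·(1−p)/p = 100.000/73.250 = 1.3652
(1−p)/p = 1.3652/1 = 1.3652  ⇒  p = 1/(1 + 1.3652) = 0.4228
Lk-60: 42.3%, Lk-62: 57.7%.

57.7%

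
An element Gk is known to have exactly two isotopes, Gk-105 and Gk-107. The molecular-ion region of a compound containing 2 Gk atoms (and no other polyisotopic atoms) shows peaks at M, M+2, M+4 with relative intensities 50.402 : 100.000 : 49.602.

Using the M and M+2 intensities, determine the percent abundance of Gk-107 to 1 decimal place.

Write p for the Gk-105 fraction. I(M+2)/I(M) = [C(2,1)·p^1·(1−p)] / p^2 = 2·(1−p)/p = 100.000/50.402 = 1.9840
(1−p)/p = 1.9840/2 = 0.9920  ⇒  p = 1/(1 + 0.9920) = 0.5020
Gk-105: 50.2%, Gk-107: 49.8%.

49.8%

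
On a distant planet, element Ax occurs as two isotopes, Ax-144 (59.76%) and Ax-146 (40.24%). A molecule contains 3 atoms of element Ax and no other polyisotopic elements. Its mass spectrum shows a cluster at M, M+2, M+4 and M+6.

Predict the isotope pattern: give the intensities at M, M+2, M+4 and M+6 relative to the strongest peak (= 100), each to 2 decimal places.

49.50 : 100.00 : 67.34 : 15.11

The 3 Ax atoms are independent, so intensities follow the terms of (0.5976 + 0.4024)^3.
P(M) = 0.5976^3 = 0.213418
P(M+2) = 3 × 0.5976^2 × 0.4024^1 = 0.431122
P(M+4) = 3 × 0.5976^1 × 0.4024^2 = 0.290301
P(M+6) = 0.4024^3 = 0.065159
The M+2 peak is largest (0.431122); scaling to 100 gives 49.50 : 100.00 : 67.34 : 15.11.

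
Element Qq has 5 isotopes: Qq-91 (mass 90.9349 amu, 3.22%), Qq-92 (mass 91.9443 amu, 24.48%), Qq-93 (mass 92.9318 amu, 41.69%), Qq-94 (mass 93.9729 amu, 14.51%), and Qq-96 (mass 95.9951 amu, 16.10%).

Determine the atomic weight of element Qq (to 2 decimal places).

93.27 amu

Weight each isotope mass by its fractional abundance: 0.0322 × 90.9349 + 0.2448 × 91.9443 + 0.4169 × 92.9318 + 0.1451 × 93.9729 + 0.1610 × 95.9951
= 2.92810 + 22.50796 + 38.74327 + 13.63547 + 15.45521 = 93.27001 amu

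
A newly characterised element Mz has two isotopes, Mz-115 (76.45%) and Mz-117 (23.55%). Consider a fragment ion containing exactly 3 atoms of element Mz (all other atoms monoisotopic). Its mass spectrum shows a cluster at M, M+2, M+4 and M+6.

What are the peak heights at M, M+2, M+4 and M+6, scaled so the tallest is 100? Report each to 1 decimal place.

100.0 : 92.4 : 28.5 : 2.9

Expanding (0.7645 + 0.2355)^3:
P(M) = 0.7645^3 = 0.446820
P(M+2) = 3 × 0.7645^2 × 0.2355^1 = 0.412921
P(M+4) = 3 × 0.7645^1 × 0.2355^2 = 0.127198
P(M+6) = 0.2355^3 = 0.013061
The M peak is largest (0.446820); scaling to 100 gives 100.0 : 92.4 : 28.5 : 2.9.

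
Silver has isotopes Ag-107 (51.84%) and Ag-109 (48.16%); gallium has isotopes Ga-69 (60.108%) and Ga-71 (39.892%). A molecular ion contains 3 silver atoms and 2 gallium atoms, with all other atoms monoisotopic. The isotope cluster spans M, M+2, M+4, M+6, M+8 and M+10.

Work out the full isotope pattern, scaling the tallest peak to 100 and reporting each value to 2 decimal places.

14.86 : 61.14 : 100.00 : 81.23 : 32.76 : 5.25

Silver pattern (n=3): 0.13931407 : 0.38827347 : 0.36071085 : 0.11170161
Gallium pattern (n=2): 0.36129717 : 0.47956567 : 0.15913717
Convolve the two distributions (both contribute in 2-u steps):
  M: 0.13931407×0.36129717 = 0.050334
  M+2: 0.13931407×0.47956567 + 0.38827347×0.36129717 = 0.207092
  M+4: 0.13931407×0.15913717 + 0.38827347×0.47956567 + 0.36071085×0.36129717 = 0.338696
  M+6: 0.38827347×0.15913717 + 0.36071085×0.47956567 + 0.11170161×0.36129717 = 0.275131
  M+8: 0.36071085×0.15913717 + 0.11170161×0.47956567 = 0.110971
  M+10: 0.11170161×0.15913717 = 0.017776
Scale to base peak (0.338696) = 100: 14.86 : 61.14 : 100.00 : 81.23 : 32.76 : 5.25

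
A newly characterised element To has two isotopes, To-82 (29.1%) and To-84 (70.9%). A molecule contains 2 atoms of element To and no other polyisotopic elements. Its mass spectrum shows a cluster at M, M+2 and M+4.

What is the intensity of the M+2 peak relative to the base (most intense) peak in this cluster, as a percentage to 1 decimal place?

82.1%

(0.291 + 0.709)^2 gives M 0.0847, M+2 0.4126, M+4 0.5027; the largest is M+4.
P(M+4) = C(2,2) × 0.291^0 × 0.709^2 = 1 × 1.0000 × 0.502681 = 0.502681 (base)
P(M+2) = C(2,1) × 0.291^1 × 0.709^1 = 2 × 0.2910 × 0.7090 = 0.412638
Relative intensity = 0.412638 / 0.502681 × 100 = 82.1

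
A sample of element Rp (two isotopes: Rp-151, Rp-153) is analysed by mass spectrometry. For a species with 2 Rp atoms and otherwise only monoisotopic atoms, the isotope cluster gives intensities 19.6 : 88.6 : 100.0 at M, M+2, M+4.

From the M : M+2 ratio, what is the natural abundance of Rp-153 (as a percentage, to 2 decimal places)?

69.33%

Write p for the Rp-151 fraction. I(M+2)/I(M) = [C(2,1)·p^1·(1−p)] / p^2 = 2·(1−p)/p = 88.6/19.6 = 4.5204
(1−p)/p = 4.5204/2 = 2.2602  ⇒  p = 1/(1 + 2.2602) = 0.3067
Rp-151: 30.67%, Rp-153: 69.33%.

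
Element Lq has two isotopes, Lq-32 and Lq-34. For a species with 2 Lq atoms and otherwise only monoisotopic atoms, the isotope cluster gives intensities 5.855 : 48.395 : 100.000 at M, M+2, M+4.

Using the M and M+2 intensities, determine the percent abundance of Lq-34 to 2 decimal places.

Let p = fractional abundance of Lq-32. I(M+2)/I(M) = [C(2,1)·p^1·(1−p)] / p^2 = 2·(1−p)/p = 48.395/5.855 = 8.2656
(1−p)/p = 8.2656/2 = 4.1328  ⇒  p = 1/(1 + 4.1328) = 0.1948
Lq-32: 19.48%, Lq-34: 80.52%.

80.52%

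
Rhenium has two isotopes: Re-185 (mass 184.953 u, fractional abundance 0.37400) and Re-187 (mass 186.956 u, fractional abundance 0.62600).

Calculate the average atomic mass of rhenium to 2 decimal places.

Average mass = Σ (abundance × isotope mass) = 0.37400 × 184.953 + 0.62600 × 186.956
= 69.1724 + 117.0345 = 186.2069 u

186.21 u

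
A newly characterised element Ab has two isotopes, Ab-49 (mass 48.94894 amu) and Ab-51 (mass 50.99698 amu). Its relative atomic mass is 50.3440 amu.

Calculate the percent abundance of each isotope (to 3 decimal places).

Let x be the fractional abundance of Ab-49; then Ab-51 has abundance 1 − x.
48.94894·x + 50.99698·(1 − x) = 50.3440
(48.94894 − 50.99698)·x = 50.3440 − 50.99698
x = -0.65298 / -2.04804 = 0.31883 → 31.883% Ab-49, 68.117% Ab-51.

Ab-49: 31.883%, Ab-51: 68.117%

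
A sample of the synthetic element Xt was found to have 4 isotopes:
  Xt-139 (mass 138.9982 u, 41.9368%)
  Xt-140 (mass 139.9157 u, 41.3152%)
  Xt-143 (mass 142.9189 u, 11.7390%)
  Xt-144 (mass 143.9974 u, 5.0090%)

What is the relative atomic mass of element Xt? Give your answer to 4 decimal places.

The abundance-weighted mean is 0.419368 × 138.9982 + 0.413152 × 139.9157 + 0.117390 × 142.9189 + 0.050090 × 143.9974
= 58.29140 + 57.80645 + 16.77725 + 7.21283 = 140.08793 u

140.0879 u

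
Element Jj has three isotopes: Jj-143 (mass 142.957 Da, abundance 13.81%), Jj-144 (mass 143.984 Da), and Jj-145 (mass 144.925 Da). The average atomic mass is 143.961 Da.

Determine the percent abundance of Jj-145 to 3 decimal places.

Let x and y be the fractions of Jj-144 and Jj-145. Then x + y = 1 − 0.1381 = 0.8619 and 143.984x + 144.925y = 143.961 − 0.1381×142.957 = 124.2186383.
Substituting: 143.984x + 144.925(0.8619 − x) = 124.2186383
(143.984 − 144.925)x = -0.6922192  ⇒  x = 0.73562, y = 0.12628
Jj-144: 73.562%, Jj-145: 12.628%.

12.628%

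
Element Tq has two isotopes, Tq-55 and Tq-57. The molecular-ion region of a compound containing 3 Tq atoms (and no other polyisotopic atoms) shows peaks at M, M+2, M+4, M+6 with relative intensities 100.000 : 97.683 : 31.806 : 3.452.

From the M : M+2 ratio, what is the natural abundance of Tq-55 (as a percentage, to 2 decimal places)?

75.44%

Write p for the Tq-55 fraction. I(M+2)/I(M) = [C(3,1)·p^2·(1−p)] / p^3 = 3·(1−p)/p = 97.683/100.000 = 0.9768
(1−p)/p = 0.9768/3 = 0.3256  ⇒  p = 1/(1 + 0.3256) = 0.7544
Tq-55: 75.44%, Tq-57: 24.56%.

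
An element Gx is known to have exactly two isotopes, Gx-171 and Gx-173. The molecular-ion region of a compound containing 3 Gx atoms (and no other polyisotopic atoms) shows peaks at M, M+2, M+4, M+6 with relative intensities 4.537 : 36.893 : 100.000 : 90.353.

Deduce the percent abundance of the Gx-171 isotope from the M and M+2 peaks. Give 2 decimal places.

26.95%

Write p for the Gx-171 fraction. I(M+2)/I(M) = [C(3,1)·p^2·(1−p)] / p^3 = 3·(1−p)/p = 36.893/4.537 = 8.1316
(1−p)/p = 8.1316/3 = 2.7105  ⇒  p = 1/(1 + 2.7105) = 0.2695
Gx-171: 26.95%, Gx-173: 73.05%.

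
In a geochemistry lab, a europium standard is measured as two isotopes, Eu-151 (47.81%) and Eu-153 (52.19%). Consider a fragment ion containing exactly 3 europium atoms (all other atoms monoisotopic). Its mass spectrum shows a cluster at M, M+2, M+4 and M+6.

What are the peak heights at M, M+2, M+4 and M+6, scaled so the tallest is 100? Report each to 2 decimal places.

27.97 : 91.61 : 100.00 : 36.39

The 3 Eu atoms are independent, so intensities follow the terms of (0.4781 + 0.5219)^3.
P(M) = 0.4781^3 = 0.109284
P(M+2) = 3 × 0.4781^2 × 0.5219^1 = 0.357887
P(M+4) = 3 × 0.4781^1 × 0.5219^2 = 0.390674
P(M+6) = 0.5219^3 = 0.142155
The M+4 peak is largest (0.390674); scaling to 100 gives 27.97 : 91.61 : 100.00 : 36.39.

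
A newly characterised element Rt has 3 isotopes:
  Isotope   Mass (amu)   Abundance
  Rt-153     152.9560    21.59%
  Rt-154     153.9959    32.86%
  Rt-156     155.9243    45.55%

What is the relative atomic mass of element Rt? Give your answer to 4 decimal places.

Weight each isotope mass by its fractional abundance: 0.2159 × 152.9560 + 0.3286 × 153.9959 + 0.4555 × 155.9243
= 33.02320 + 50.60305 + 71.02352 = 154.64977 amu

154.6498 amu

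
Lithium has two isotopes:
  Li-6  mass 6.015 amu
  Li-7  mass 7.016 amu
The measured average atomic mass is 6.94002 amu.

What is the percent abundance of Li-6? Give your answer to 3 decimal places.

With x = fraction of Li-6 (so Li-7 is 1 − x):
6.015·x + 7.016·(1 − x) = 6.94002
(6.015 − 7.016)·x = 6.94002 − 7.016
x = -0.07598 / -1.001 = 0.07590 → 7.590% Li-6, 92.410% Li-7.

7.590%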